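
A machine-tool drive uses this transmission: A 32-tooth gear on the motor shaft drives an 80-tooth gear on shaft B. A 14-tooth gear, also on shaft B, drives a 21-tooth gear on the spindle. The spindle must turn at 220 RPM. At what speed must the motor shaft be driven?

Overall ratio R = 2.5 × 1.5 = 3.75.
Required input speed = output speed × R = 220 × 3.75 = 825 RPM.

825 RPM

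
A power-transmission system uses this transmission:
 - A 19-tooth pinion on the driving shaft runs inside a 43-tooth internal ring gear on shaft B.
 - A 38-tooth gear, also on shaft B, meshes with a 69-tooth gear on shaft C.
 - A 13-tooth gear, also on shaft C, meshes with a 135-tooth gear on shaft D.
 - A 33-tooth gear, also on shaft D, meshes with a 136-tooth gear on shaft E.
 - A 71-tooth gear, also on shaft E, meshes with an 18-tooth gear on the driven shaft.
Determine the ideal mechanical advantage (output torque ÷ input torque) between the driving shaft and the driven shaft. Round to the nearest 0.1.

44.6

Each stage contributes driven/driver: internal gear 43/19 = 2.2632, gear mesh 69/38 = 1.8158, gear mesh 135/13 = 10.385, gear mesh 136/33 = 4.1212, gear mesh 18/71 = 0.25352.
Overall: 2.2632 × 1.8158 × 10.385 × 4.1212 × 0.25352 = 44.587.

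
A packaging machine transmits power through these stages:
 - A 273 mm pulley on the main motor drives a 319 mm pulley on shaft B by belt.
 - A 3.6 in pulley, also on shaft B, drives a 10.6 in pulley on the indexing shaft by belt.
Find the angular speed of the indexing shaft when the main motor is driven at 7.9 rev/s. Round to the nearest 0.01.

belt 319/273 = 1.1685 → 7.9/1.1685 = 6.7608 rev/s
belt 10.6/3.6 = 2.9444 → 6.7608/2.9444 = 2.2961 rev/s

2.30 rev/s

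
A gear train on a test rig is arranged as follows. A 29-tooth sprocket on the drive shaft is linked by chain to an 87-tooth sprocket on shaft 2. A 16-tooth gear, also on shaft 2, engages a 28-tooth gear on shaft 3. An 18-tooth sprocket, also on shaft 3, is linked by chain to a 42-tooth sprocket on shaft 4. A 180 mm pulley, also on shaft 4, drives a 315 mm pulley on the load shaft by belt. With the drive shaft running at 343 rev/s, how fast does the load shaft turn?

16 rev/s

the drive shaft → shaft 2 (chain, 87/29): 343 ÷ 3 = 114.33 rev/s
shaft 2 → shaft 3 (gear mesh, 28/16): 114.33 ÷ 1.75 = 65.333 rev/s
shaft 3 → shaft 4 (chain, 42/18): 65.333 ÷ 2.3333 = 28 rev/s
shaft 4 → the load shaft (belt, 315/180): 28 ÷ 1.75 = 16 rev/s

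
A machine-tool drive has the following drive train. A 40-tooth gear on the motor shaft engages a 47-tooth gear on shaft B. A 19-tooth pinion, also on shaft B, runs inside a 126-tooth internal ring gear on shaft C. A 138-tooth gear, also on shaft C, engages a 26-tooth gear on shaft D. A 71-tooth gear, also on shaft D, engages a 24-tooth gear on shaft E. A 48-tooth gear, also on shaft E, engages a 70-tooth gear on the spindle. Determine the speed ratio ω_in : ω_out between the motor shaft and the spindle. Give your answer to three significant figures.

0.724

Each stage contributes driven/driver: gear mesh 47/40 = 1.175, internal gear 126/19 = 6.6316, gear mesh 26/138 = 0.18841, gear mesh 24/71 = 0.33803, gear mesh 70/48 = 1.4583.
Overall: 1.175 × 6.6316 × 0.18841 × 0.33803 × 1.4583 = 0.7237.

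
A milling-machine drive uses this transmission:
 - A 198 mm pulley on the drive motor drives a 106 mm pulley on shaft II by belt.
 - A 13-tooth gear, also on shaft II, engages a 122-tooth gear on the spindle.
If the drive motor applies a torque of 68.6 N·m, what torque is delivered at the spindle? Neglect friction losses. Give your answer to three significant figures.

Belt: ratio = 106/198 = 0.53535; torque at shaft II = 68.6 × 0.53535 = 36.725 N·m.
Gear mesh: ratio = 122/13 = 9.3846; torque at the spindle = 36.725 × 9.3846 = 344.65 N·m.

345 N·m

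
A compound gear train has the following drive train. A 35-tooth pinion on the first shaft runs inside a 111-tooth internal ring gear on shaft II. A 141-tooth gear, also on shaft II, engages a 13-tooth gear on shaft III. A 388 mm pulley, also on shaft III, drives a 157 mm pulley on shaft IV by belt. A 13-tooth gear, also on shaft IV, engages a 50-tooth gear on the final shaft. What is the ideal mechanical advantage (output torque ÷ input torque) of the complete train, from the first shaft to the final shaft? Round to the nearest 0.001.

0.455

Each stage contributes driven/driver: internal gear 111/35 = 3.1714, gear mesh 13/141 = 0.092199, belt 157/388 = 0.40464, gear mesh 50/13 = 3.8462.
Overall: 3.1714 × 0.092199 × 0.40464 × 3.8462 = 0.45507.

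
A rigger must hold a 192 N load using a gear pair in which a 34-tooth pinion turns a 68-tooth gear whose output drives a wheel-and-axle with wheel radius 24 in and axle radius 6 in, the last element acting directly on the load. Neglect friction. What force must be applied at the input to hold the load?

Gear pair MA = 68/34 = 2.
Wheel-and-axle MA = R/r = 24/6 = 4.
Combined ideal MA = 2 × 4 = 8.
Effort = load / MA = 192 / 8 = 24 N.

24 N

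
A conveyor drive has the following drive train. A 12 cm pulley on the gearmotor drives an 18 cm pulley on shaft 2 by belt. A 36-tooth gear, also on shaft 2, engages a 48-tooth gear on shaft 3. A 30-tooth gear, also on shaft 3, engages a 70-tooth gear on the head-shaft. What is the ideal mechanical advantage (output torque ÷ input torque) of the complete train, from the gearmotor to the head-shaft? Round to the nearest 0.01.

Each stage contributes driven/driver: belt 18/12 = 1.5, gear mesh 48/36 = 1.3333, gear mesh 70/30 = 2.3333.
Overall: 1.5 × 1.3333 × 2.3333 = 4.6667.

4.67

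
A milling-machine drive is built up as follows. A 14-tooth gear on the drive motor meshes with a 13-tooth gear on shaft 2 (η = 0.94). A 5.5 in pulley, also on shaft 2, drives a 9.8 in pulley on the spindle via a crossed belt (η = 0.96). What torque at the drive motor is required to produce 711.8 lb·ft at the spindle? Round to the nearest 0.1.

Overall ratio R = 0.92857 × 1.7818 = 1.6545; overall efficiency η = 0.94 × 0.96 = 0.9024.
Input torque = output torque / (R × η) = 711.8 / (1.6545 × 0.9024) = 476.74 lb·ft.

476.7 lb·ft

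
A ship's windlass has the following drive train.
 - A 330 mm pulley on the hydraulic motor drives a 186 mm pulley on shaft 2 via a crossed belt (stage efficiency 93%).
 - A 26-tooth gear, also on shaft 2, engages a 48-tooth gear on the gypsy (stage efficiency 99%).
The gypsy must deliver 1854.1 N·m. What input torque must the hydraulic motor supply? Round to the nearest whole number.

1935 N·m

Overall ratio R = 0.56364 × 1.8462 = 1.0406; overall efficiency η = 0.93 × 0.99 = 0.9207.
Input torque = output torque / (R × η) = 1854.1 / (1.0406 × 0.9207) = 1935.3 N·m.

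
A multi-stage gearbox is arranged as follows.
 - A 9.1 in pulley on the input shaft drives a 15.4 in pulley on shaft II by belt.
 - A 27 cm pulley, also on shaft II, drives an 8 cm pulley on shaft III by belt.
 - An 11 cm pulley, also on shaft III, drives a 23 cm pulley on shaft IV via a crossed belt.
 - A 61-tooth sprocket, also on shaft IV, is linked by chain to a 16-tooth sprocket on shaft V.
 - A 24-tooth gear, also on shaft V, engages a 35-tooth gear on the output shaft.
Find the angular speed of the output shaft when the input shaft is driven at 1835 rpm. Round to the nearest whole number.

the input shaft → shaft II (belt, 15.4/9.1): 1835 ÷ 1.6923 = 1084.3 rpm
shaft II → shaft III (belt, 8/27): 1084.3 ÷ 0.2963 = 3659.6 rpm
shaft III → shaft IV (belt, 23/11): 3659.6 ÷ 2.0909 = 1750.2 rpm
shaft IV → shaft V (chain, 16/61): 1750.2 ÷ 0.2623 = 6672.8 rpm
shaft V → the output shaft (gear mesh, 35/24): 6672.8 ÷ 1.4583 = 4575.6 rpm

4576 rpm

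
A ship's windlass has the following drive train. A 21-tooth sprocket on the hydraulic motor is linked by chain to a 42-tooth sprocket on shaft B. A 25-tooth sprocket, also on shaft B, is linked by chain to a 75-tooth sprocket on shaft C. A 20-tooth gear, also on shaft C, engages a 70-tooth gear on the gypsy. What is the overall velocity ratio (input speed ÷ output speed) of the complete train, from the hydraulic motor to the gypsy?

21

Each stage contributes driven/driver: chain 42/21 = 2, chain 75/25 = 3, gear mesh 70/20 = 3.5.
Overall: 2 × 3 × 3.5 = 21.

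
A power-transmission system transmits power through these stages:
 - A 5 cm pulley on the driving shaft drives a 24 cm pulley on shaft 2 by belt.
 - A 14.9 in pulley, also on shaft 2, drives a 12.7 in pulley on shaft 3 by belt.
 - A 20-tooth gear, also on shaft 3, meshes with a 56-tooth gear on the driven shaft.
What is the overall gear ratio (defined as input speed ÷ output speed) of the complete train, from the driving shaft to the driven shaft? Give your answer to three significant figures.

11.5

Each stage contributes driven/driver: belt 24/5 = 4.8, belt 12.7/14.9 = 0.85235, gear mesh 56/20 = 2.8.
Overall: 4.8 × 0.85235 × 2.8 = 11.456.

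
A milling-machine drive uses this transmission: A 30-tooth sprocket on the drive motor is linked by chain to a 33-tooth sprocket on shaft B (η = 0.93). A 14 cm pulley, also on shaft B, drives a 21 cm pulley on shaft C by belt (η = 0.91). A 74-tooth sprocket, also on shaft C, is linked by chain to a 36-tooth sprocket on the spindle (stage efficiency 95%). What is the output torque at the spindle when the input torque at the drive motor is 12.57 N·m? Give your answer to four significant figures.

Chain: ratio = 33/30 = 1.1; torque at shaft B = 12.57 × 1.1 × 0.93 = 12.859 N·m.
Belt: ratio = 21/14 = 1.5; torque at shaft C = 12.859 × 1.5 × 0.91 = 17.553 N·m.
Chain: ratio = 36/74 = 0.48649; torque at the spindle = 17.553 × 0.48649 × 0.95 = 8.1122 N·m.

8.112 N·m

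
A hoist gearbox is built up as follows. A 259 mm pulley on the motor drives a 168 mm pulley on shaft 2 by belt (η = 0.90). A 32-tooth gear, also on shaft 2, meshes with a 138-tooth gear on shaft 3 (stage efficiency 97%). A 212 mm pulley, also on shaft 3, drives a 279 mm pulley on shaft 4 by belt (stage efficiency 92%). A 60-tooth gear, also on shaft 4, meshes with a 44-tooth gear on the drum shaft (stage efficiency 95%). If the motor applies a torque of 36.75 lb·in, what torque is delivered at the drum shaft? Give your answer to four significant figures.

belt 168/259 = 0.64865 → τ = 36.75·0.64865·0.90 = 21.454 lb·in
gear mesh 138/32 = 4.3125 → τ = 21.454·4.3125·0.97 = 89.745 lb·in
belt 279/212 = 1.316 → τ = 89.745·1.316·0.92 = 108.66 lb·in
gear mesh 44/60 = 0.73333 → τ = 108.66·0.73333·0.95 = 75.699 lb·in

75.70 lb·in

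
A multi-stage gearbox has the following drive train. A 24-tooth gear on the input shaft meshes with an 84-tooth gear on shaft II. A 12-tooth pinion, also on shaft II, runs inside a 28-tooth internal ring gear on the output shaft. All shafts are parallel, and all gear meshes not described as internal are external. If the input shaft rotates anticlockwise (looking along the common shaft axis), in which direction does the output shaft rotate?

the input shaft → shaft II: external mesh, 1 reversal → CW.
shaft II → the output shaft: internal mesh, same direction → CW.
1 reversal in total — an odd number — so the output shaft turns opposite to the input shaft.

clockwise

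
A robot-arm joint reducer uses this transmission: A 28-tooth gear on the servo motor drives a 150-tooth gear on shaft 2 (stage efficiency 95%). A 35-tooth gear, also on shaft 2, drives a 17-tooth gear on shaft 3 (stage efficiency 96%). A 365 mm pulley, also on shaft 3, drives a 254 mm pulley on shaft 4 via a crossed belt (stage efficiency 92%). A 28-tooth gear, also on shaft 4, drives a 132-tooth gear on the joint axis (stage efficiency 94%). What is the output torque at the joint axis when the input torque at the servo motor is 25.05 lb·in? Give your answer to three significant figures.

169 lb·in

After the gear mesh (150/28): 25.05 × 5.3571 × 0.95 = 127.49 lb·in
After the gear mesh (17/35): 127.49 × 0.48571 × 0.96 = 59.445 lb·in
After the belt (254/365): 59.445 × 0.69589 × 0.92 = 38.058 lb·in
After the gear mesh (132/28): 38.058 × 4.7143 × 0.94 = 168.65 lb·in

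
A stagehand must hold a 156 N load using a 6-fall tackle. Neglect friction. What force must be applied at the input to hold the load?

Block-and-tackle MA = number of supporting rope parts = 6.
Effort = load / MA = 156 / 6 = 26 N.

26 N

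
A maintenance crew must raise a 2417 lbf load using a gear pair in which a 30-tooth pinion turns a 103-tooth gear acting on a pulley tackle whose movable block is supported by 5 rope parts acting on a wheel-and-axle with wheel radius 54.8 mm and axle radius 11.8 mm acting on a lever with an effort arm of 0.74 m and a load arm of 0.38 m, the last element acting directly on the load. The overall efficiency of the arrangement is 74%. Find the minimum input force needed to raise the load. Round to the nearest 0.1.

21.0 lbf

Gear pair MA = 103/30 = 3.4333.
Block-and-tackle MA = number of supporting rope parts = 5.
Wheel-and-axle MA = R/r = 54.8/11.8 = 4.6441.
Lever MA = effort arm / load arm = 0.74/0.38 = 1.9474.
Combined ideal MA = 3.4333 × 5 × 4.6441 × 1.9474 = 155.25.
Actual MA = 155.25 × 0.74 = 114.89.
Effort = load / actual MA = 2417 / 114.89 = 21.038 lbf.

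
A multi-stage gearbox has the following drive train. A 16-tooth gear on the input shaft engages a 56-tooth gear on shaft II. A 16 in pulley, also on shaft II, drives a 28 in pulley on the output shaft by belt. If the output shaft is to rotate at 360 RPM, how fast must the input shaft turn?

2205 RPM

Overall ratio R = 3.5 × 1.75 = 6.125.
Required input speed = output speed × R = 360 × 6.125 = 2205 RPM.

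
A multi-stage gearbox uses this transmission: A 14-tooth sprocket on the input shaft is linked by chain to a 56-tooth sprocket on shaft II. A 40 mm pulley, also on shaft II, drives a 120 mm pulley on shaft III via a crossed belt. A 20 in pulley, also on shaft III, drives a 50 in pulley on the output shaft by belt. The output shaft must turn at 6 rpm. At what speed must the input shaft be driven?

Overall ratio R = 4 × 3 × 2.5 = 30.
Required input speed = output speed × R = 6 × 30 = 180 rpm.

180 rpm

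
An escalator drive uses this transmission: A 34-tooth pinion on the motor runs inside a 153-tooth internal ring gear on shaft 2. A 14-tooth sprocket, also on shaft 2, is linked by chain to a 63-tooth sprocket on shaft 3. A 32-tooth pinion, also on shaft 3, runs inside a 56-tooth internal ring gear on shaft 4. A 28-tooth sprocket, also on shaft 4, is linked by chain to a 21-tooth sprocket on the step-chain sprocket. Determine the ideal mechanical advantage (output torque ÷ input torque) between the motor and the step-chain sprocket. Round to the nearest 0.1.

Each stage contributes driven/driver: internal gear 153/34 = 4.5, chain 63/14 = 4.5, internal gear 56/32 = 1.75, chain 21/28 = 0.75.
Overall: 4.5 × 4.5 × 1.75 × 0.75 = 26.578.

26.6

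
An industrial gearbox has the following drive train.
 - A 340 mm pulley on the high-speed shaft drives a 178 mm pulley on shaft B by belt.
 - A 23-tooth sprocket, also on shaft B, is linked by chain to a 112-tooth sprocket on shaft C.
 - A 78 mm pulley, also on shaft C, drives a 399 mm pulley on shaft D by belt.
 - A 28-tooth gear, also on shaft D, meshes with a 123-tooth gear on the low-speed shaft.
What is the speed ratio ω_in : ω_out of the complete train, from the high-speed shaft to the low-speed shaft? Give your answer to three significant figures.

57.3

Each stage contributes driven/driver: belt 178/340 = 0.52353, chain 112/23 = 4.8696, belt 399/78 = 5.1154, gear mesh 123/28 = 4.3929.
Overall: 0.52353 × 4.8696 × 5.1154 × 4.3929 = 57.287.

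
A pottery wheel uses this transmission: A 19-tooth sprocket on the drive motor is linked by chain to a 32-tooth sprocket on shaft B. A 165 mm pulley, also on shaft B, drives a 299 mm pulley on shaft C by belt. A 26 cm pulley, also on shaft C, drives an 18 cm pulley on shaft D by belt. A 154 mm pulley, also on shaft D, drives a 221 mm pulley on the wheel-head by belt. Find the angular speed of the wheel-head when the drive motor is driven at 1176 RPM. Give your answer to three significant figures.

388 RPM

the drive motor → shaft B (chain, 32/19): 1176 ÷ 1.6842 = 698.25 RPM
shaft B → shaft C (belt, 299/165): 698.25 ÷ 1.8121 = 385.32 RPM
shaft C → shaft D (belt, 18/26): 385.32 ÷ 0.69231 = 556.58 RPM
shaft D → the wheel-head (belt, 221/154): 556.58 ÷ 1.4351 = 387.84 RPM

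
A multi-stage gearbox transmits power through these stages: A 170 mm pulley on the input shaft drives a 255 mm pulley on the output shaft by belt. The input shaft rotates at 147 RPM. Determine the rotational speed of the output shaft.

98 RPM

belt 255/170 = 1.5 → 147/1.5 = 98 RPM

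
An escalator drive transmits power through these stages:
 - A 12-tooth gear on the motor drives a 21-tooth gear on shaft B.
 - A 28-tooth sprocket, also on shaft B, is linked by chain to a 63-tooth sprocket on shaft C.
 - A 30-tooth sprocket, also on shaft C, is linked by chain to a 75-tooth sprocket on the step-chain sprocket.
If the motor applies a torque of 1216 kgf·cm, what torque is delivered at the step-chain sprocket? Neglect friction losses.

Gear mesh: ratio = 21/12 = 1.75; torque at shaft B = 1216 × 1.75 = 2128 kgf·cm.
Chain: ratio = 63/28 = 2.25; torque at shaft C = 2128 × 2.25 = 4788 kgf·cm.
Chain: ratio = 75/30 = 2.5; torque at the step-chain sprocket = 4788 × 2.5 = 11970 kgf·cm.

11970 kgf·cm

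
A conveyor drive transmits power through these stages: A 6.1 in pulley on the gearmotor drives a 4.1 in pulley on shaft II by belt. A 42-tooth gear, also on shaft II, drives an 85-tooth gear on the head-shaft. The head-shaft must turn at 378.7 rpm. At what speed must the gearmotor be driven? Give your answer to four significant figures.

515.1 rpm

Overall ratio R = 0.67213 × 2.0238 = 1.3603.
Required input speed = output speed × R = 378.7 × 1.3603 = 515.13 rpm.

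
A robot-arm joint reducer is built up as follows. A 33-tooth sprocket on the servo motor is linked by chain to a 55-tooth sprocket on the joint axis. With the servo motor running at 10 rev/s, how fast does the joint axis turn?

the servo motor → the joint axis (chain, 55/33): 10 ÷ 1.6667 = 6 rev/s

6 rev/s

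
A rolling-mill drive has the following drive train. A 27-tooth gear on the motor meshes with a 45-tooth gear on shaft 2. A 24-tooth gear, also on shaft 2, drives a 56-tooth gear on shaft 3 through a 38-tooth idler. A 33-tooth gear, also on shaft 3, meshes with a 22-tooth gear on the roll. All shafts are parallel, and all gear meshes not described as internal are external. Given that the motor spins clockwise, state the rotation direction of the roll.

the motor → shaft 2: external mesh, 1 reversal → CCW.
shaft 2 → shaft 3: driver → idler → driven is 2 external meshes, 2 reversals → CCW.
shaft 3 → the roll: external mesh, 1 reversal → CW.
4 reversals in total — an even number — so the roll turns the same way as the motor.

clockwise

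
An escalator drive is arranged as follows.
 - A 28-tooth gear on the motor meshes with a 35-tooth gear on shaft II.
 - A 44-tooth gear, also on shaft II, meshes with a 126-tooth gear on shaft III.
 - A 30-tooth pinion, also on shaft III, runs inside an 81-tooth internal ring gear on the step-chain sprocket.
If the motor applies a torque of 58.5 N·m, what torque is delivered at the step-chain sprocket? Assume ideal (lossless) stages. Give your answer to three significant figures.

565 N·m

gear mesh 35/28 = 1.25 → τ = 58.5·1.25 = 73.125 N·m
gear mesh 126/44 = 2.8636 → τ = 73.125·2.8636 = 209.4 N·m
internal gear 81/30 = 2.7 → τ = 209.4·2.7 = 565.39 N·m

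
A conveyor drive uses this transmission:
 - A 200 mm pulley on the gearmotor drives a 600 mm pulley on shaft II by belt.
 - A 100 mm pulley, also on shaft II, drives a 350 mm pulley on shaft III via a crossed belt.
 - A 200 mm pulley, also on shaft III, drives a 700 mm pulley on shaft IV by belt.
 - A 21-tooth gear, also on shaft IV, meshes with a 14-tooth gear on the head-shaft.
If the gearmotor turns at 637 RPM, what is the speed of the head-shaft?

26 RPM

the gearmotor → shaft II (belt, 600/200): 637 ÷ 3 = 212.33 RPM
shaft II → shaft III (belt, 350/100): 212.33 ÷ 3.5 = 60.667 RPM
shaft III → shaft IV (belt, 700/200): 60.667 ÷ 3.5 = 17.333 RPM
shaft IV → the head-shaft (gear mesh, 14/21): 17.333 ÷ 0.66667 = 26 RPM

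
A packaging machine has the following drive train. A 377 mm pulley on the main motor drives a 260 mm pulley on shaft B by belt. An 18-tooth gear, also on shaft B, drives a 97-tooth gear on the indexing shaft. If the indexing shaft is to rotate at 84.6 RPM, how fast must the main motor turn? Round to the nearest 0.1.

314.4 RPM

Overall ratio R = 0.68966 × 5.3889 = 3.7165.
Required input speed = output speed × R = 84.6 × 3.7165 = 314.41 RPM.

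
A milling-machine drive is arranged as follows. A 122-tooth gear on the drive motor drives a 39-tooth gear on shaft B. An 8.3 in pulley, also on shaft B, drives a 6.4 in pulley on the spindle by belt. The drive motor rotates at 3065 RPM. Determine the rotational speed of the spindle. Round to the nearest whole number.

gear mesh 39/122 = 0.31967 → 3065/0.31967 = 9587.9 RPM
belt 6.4/8.3 = 0.77108 → 9587.9/0.77108 = 12434 RPM

12434 RPM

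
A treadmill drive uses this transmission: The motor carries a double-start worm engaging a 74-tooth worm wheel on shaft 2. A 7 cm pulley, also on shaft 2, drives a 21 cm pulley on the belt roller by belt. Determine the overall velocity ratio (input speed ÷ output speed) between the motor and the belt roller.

111

Each stage contributes driven/driver: worm 74/2 = 37, belt 21/7 = 3.
Overall: 37 × 3 = 111.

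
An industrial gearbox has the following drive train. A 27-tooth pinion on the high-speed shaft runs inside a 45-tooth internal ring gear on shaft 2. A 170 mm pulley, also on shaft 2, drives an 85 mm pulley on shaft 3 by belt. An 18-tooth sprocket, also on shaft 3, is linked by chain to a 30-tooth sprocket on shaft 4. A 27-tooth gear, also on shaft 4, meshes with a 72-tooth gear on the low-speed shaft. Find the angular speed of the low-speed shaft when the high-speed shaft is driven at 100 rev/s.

27 rev/s

internal gear 45/27 = 1.6667 → 100/1.6667 = 60 rev/s
belt 85/170 = 0.5 → 60/0.5 = 120 rev/s
chain 30/18 = 1.6667 → 120/1.6667 = 72 rev/s
gear mesh 72/27 = 2.6667 → 72/2.6667 = 27 rev/s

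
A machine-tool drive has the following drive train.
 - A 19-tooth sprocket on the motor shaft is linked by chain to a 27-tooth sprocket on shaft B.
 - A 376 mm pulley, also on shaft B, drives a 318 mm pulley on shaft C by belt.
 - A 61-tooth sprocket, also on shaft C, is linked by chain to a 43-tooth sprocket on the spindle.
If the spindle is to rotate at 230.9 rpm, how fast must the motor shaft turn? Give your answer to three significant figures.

Overall ratio R = 1.4211 × 0.84574 × 0.70492 = 0.8472.
Required input speed = output speed × R = 230.9 × 0.8472 = 195.62 rpm.

196 rpm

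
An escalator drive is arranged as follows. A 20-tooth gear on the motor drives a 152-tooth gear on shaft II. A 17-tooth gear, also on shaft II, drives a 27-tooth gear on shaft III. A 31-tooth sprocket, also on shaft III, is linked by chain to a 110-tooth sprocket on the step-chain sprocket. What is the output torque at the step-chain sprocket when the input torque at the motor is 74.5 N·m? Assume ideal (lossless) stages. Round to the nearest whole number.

After the gear mesh (152/20): 74.5 × 7.6 = 566.2 N·m
After the gear mesh (27/17): 566.2 × 1.5882 = 899.26 N·m
After the chain (110/31): 899.26 × 3.5484 = 3190.9 N·m

3191 N·m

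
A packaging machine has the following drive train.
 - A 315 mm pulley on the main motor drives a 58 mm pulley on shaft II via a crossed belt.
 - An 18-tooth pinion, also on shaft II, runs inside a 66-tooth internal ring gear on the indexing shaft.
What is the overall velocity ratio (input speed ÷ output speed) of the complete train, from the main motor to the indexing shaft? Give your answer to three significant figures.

Each stage contributes driven/driver: belt 58/315 = 0.18413, internal gear 66/18 = 3.6667.
Overall: 0.18413 × 3.6667 = 0.67513.

0.675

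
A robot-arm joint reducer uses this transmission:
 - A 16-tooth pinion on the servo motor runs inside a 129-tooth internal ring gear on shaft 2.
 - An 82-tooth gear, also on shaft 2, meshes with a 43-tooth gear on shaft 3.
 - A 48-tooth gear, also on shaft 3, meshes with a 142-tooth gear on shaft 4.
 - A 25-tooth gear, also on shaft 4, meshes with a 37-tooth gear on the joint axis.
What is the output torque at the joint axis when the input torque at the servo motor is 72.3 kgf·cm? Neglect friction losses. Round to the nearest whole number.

internal gear 129/16 = 8.0625 → τ = 72.3·8.0625 = 582.92 kgf·cm
gear mesh 43/82 = 0.52439 → τ = 582.92·0.52439 = 305.68 kgf·cm
gear mesh 142/48 = 2.9583 → τ = 305.68·2.9583 = 904.29 kgf·cm
gear mesh 37/25 = 1.48 → τ = 904.29·1.48 = 1338.4 kgf·cm

1338 kgf·cm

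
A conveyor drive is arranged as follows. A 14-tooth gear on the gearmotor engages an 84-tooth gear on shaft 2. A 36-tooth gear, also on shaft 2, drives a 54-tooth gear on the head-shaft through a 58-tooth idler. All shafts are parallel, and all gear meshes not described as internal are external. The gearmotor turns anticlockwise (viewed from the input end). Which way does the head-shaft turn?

clockwise

the gearmotor → shaft 2: external mesh, 1 reversal → CW.
shaft 2 → the head-shaft: driver → idler → driven is 2 external meshes, 2 reversals → CW.
3 reversals in total — an odd number — so the head-shaft turns opposite to the gearmotor.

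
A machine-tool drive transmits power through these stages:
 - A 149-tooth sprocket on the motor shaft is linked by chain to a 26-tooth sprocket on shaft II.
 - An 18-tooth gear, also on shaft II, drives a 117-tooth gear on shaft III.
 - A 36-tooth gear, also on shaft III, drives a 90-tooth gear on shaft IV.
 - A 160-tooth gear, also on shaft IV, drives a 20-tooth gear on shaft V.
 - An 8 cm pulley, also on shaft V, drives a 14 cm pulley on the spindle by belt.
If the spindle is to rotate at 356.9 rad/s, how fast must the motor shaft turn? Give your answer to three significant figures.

221 rad/s

Overall ratio R = 0.1745 × 6.5 × 2.5 × 0.125 × 1.75 = 0.62028.
Required input speed = output speed × R = 356.9 × 0.62028 = 221.38 rad/s.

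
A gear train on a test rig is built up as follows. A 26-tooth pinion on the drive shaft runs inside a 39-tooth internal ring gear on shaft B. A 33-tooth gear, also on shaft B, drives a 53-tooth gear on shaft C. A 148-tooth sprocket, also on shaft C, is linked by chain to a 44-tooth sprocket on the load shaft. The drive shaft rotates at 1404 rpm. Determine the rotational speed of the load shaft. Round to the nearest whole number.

1960 rpm

internal gear 39/26 = 1.5 → 1404/1.5 = 936 rpm
gear mesh 53/33 = 1.6061 → 936/1.6061 = 582.79 rpm
chain 44/148 = 0.2973 → 582.79/0.2973 = 1960.3 rpm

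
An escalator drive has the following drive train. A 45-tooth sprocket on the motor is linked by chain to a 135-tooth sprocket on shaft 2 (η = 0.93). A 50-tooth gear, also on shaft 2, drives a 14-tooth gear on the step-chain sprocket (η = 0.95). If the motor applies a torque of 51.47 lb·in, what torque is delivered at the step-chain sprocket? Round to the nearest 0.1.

After the chain (135/45): 51.47 × 3 × 0.93 = 143.6 lb·in
After the gear mesh (14/50): 143.6 × 0.28 × 0.95 = 38.198 lb·in

38.2 lb·in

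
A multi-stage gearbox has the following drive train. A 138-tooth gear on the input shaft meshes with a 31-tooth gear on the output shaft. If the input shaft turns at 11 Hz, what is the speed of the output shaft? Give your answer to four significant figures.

48.97 Hz

the input shaft → the output shaft (gear mesh, 31/138): 11 ÷ 0.22464 = 48.968 Hz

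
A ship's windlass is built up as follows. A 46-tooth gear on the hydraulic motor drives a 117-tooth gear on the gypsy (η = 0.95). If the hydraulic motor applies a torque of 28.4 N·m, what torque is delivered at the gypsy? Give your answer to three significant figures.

gear mesh 117/46 = 2.5435 → τ = 28.4·2.5435·0.95 = 68.623 N·m

68.6 N·m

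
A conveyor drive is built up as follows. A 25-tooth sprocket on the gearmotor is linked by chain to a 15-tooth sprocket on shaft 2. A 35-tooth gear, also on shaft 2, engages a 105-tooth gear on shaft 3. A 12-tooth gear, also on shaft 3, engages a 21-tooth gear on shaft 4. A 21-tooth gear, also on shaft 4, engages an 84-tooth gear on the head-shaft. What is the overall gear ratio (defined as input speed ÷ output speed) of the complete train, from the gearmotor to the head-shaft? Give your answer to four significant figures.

12.60

Each stage contributes driven/driver: chain 15/25 = 0.6, gear mesh 105/35 = 3, gear mesh 21/12 = 1.75, gear mesh 84/21 = 4.
Overall: 0.6 × 3 × 1.75 × 4 = 12.6.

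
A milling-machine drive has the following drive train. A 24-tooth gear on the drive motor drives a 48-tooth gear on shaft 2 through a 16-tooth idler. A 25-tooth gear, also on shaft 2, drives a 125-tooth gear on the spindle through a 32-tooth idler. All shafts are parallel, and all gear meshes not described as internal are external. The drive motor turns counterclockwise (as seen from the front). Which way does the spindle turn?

the drive motor → shaft 2: driver → idler → driven is 2 external meshes, 2 reversals → CCW.
shaft 2 → the spindle: driver → idler → driven is 2 external meshes, 2 reversals → CCW.
4 reversals in total — an even number — so the spindle turns the same way as the drive motor.

counterclockwise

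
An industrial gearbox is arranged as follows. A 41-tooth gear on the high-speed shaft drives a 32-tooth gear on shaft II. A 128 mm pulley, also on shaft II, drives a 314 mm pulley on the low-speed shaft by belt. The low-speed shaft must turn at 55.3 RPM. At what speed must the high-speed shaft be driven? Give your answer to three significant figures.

106 RPM

Overall ratio R = 0.78049 × 2.4531 = 1.9146.
Required input speed = output speed × R = 55.3 × 1.9146 = 105.88 RPM.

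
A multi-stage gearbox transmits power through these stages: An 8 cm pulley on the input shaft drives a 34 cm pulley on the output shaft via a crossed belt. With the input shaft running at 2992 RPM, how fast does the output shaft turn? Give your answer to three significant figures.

Belt: ratio = 34/8 = 4.25, so the output shaft turns at 2992 / 4.25 = 704 RPM.

704 RPM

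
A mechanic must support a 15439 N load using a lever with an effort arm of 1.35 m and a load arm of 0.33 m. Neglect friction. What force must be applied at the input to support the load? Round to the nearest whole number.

3774 N

Lever MA = effort arm / load arm = 1.35/0.33 = 4.0909.
Effort = load / MA = 15439 / 4.0909 = 3774 N.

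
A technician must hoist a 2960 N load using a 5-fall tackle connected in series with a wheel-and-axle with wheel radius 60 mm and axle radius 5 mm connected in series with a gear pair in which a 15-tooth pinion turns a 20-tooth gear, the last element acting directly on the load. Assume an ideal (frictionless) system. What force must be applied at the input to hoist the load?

Block-and-tackle MA = number of supporting rope parts = 5.
Wheel-and-axle MA = R/r = 60/5 = 12.
Gear pair MA = 20/15 = 1.3333.
Combined ideal MA = 5 × 12 × 1.3333 = 80.
Effort = load / MA = 2960 / 80 = 37 N.

37 N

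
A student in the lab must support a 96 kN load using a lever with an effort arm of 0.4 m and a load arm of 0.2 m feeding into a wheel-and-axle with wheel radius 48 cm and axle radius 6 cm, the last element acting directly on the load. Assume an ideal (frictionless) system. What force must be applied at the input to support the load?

6 kN

Lever MA = effort arm / load arm = 0.4/0.2 = 2.
Wheel-and-axle MA = R/r = 48/6 = 8.
Combined ideal MA = 2 × 8 = 16.
Effort = load / MA = 96 / 16 = 6 kN.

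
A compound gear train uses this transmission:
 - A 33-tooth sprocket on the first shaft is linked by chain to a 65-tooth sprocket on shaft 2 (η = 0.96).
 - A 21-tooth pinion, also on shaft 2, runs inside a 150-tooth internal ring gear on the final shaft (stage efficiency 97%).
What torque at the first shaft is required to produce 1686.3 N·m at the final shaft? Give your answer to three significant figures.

Overall ratio R = 1.9697 × 7.1429 = 14.069; overall efficiency η = 0.96 × 0.97 = 0.9312.
Input torque = output torque / (R × η) = 1686.3 / (14.069 × 0.9312) = 128.71 N·m.

129 N·m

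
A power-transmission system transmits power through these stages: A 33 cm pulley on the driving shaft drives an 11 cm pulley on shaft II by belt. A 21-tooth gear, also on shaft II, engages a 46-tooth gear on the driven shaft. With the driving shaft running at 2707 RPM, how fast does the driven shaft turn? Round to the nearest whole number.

3707 RPM

belt 11/33 = 0.33333 → 2707/0.33333 = 8121 RPM
gear mesh 46/21 = 2.1905 → 8121/2.1905 = 3707.4 RPM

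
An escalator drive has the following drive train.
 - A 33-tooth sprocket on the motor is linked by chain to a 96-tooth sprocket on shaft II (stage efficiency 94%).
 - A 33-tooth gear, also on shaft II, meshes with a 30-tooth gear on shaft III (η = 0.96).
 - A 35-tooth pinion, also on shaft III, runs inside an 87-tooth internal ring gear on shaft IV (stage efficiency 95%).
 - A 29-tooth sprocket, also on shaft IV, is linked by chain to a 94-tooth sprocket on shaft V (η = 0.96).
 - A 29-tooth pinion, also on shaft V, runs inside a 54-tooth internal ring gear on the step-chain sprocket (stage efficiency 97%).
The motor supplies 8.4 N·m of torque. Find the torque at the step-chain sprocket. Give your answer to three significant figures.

Chain: ratio = 96/33 = 2.9091; torque at shaft II = 8.4 × 2.9091 × 0.94 = 22.97 N·m.
Gear mesh: ratio = 30/33 = 0.90909; torque at shaft III = 22.97 × 0.90909 × 0.96 = 20.047 N·m.
Internal gear: ratio = 87/35 = 2.4857; torque at shaft IV = 20.047 × 2.4857 × 0.95 = 47.339 N·m.
Chain: ratio = 94/29 = 3.2414; torque at shaft V = 47.339 × 3.2414 × 0.96 = 147.31 N·m.
Internal gear: ratio = 54/29 = 1.8621; torque at the step-chain sprocket = 147.31 × 1.8621 × 0.97 = 266.06 N·m.

266 N·m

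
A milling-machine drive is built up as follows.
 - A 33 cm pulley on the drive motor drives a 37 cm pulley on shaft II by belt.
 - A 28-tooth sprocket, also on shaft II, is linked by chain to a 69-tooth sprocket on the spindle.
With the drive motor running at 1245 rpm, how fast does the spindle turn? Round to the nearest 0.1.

the drive motor → shaft II (belt, 37/33): 1245 ÷ 1.1212 = 1110.4 rpm
shaft II → the spindle (chain, 69/28): 1110.4 ÷ 2.4643 = 450.6 rpm

450.6 rpm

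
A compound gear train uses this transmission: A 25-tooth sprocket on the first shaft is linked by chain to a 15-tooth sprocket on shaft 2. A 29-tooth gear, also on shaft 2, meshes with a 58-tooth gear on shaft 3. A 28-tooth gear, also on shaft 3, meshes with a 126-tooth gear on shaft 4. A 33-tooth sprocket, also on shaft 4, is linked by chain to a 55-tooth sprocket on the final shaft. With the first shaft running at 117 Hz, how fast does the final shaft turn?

the first shaft → shaft 2 (chain, 15/25): 117 ÷ 0.6 = 195 Hz
shaft 2 → shaft 3 (gear mesh, 58/29): 195 ÷ 2 = 97.5 Hz
shaft 3 → shaft 4 (gear mesh, 126/28): 97.5 ÷ 4.5 = 21.667 Hz
shaft 4 → the final shaft (chain, 55/33): 21.667 ÷ 1.6667 = 13 Hz

13 Hz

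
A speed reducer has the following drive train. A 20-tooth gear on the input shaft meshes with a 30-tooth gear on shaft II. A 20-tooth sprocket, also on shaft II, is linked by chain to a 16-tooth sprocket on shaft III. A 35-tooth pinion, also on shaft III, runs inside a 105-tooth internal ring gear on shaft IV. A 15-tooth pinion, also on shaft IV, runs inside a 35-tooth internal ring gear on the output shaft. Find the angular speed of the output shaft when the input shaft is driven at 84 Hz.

10 Hz

the input shaft → shaft II (gear mesh, 30/20): 84 ÷ 1.5 = 56 Hz
shaft II → shaft III (chain, 16/20): 56 ÷ 0.8 = 70 Hz
shaft III → shaft IV (internal gear, 105/35): 70 ÷ 3 = 23.333 Hz
shaft IV → the output shaft (internal gear, 35/15): 23.333 ÷ 2.3333 = 10 Hz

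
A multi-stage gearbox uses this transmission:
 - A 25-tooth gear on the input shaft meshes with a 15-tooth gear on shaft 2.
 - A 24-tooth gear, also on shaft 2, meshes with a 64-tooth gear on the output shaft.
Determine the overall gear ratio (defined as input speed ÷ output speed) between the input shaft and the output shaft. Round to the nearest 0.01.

1.60

Each stage contributes driven/driver: gear mesh 15/25 = 0.6, gear mesh 64/24 = 2.6667.
Overall: 0.6 × 2.6667 = 1.6.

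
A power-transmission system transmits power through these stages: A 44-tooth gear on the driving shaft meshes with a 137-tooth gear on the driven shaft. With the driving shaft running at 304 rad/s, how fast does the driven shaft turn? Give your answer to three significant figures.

Gear mesh: ratio = 137/44 = 3.1136, so the driven shaft turns at 304 / 3.1136 = 97.635 rad/s.

97.6 rad/s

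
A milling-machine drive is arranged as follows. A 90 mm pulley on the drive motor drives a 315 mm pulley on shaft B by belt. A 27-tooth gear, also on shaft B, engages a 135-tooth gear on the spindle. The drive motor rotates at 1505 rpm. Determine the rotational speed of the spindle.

Belt: ratio = 315/90 = 3.5, so shaft B turns at 1505 / 3.5 = 430 rpm.
Gear mesh: ratio = 135/27 = 5, so the spindle turns at 430 / 5 = 86 rpm.

86 rpm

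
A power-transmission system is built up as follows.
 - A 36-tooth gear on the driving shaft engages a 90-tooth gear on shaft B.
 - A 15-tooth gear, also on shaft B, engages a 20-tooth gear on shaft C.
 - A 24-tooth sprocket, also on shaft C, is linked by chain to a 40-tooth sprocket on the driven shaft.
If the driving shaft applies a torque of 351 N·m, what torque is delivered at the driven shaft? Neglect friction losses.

1950 N·m

Gear mesh: ratio = 90/36 = 2.5; torque at shaft B = 351 × 2.5 = 877.5 N·m.
Gear mesh: ratio = 20/15 = 1.3333; torque at shaft C = 877.5 × 1.3333 = 1170 N·m.
Chain: ratio = 40/24 = 1.6667; torque at the driven shaft = 1170 × 1.6667 = 1950 N·m.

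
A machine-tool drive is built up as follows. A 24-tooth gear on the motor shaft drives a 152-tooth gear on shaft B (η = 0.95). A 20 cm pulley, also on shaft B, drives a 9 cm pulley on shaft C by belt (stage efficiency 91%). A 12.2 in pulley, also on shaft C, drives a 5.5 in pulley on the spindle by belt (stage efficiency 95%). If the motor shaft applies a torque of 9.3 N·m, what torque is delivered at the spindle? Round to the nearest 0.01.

9.81 N·m

gear mesh 152/24 = 6.3333 → τ = 9.3·6.3333·0.95 = 55.955 N·m
belt 9/20 = 0.45 → τ = 55.955·0.45·0.91 = 22.914 N·m
belt 5.5/12.2 = 0.45082 → τ = 22.914·0.45082·0.95 = 9.8134 N·m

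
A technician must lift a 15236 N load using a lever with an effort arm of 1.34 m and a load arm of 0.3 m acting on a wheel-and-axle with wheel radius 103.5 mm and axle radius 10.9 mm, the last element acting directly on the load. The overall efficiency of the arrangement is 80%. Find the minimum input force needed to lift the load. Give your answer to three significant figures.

Lever MA = effort arm / load arm = 1.34/0.3 = 4.4667.
Wheel-and-axle MA = R/r = 103.5/10.9 = 9.4954.
Combined ideal MA = 4.4667 × 9.4954 = 42.413.
Actual MA = 42.413 × 0.80 = 33.93.
Effort = load / actual MA = 15236 / 33.93 = 449.04 N.

449 N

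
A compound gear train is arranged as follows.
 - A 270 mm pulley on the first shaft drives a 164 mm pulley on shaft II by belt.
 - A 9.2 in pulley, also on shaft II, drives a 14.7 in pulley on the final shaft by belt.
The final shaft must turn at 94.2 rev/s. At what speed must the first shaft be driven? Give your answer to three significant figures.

Overall ratio R = 0.60741 × 1.5978 = 0.97053.
Required input speed = output speed × R = 94.2 × 0.97053 = 91.424 rev/s.

91.4 rev/s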